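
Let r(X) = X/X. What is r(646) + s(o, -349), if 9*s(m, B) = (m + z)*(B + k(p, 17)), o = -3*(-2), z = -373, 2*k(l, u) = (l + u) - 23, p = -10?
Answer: 43676/3 ≈ 14559.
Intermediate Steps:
r(X) = 1
k(l, u) = -23/2 + l/2 + u/2 (k(l, u) = ((l + u) - 23)/2 = (-23 + l + u)/2 = -23/2 + l/2 + u/2)
o = 6
s(m, B) = (-373 + m)*(-8 + B)/9 (s(m, B) = ((m - 373)*(B + (-23/2 + (½)*(-10) + (½)*17)))/9 = ((-373 + m)*(B + (-23/2 - 5 + 17/2)))/9 = ((-373 + m)*(B - 8))/9 = ((-373 + m)*(-8 + B))/9 = (-373 + m)*(-8 + B)/9)
r(646) + s(o, -349) = 1 + (2984/9 - 373/9*(-349) - 8/9*6 + (⅑)*(-349)*6) = 1 + (2984/9 + 130177/9 - 16/3 - 698/3) = 1 + 43673/3 = 43676/3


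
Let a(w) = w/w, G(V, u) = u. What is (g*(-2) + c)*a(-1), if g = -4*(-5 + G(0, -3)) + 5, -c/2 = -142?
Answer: 210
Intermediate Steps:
c = 284 (c = -2*(-142) = 284)
a(w) = 1
g = 37 (g = -4*(-5 - 3) + 5 = -4*(-8) + 5 = 32 + 5 = 37)
(g*(-2) + c)*a(-1) = (37*(-2) + 284)*1 = (-74 + 284)*1 = 210*1 = 210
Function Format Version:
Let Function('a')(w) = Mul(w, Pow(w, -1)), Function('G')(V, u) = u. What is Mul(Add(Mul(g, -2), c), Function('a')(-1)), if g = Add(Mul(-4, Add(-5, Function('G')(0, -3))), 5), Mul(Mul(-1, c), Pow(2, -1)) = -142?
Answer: 210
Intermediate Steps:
c = 284 (c = Mul(-2, -142) = 284)
Function('a')(w) = 1
g = 37 (g = Add(Mul(-4, Add(-5, -3)), 5) = Add(Mul(-4, -8), 5) = Add(32, 5) = 37)
Mul(Add(Mul(g, -2), c), Function('a')(-1)) = Mul(Add(Mul(37, -2), 284), 1) = Mul(Add(-74, 284), 1) = Mul(210, 1) = 210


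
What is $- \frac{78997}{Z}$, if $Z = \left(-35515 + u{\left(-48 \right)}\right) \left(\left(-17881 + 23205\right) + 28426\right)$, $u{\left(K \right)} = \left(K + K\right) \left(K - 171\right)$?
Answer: $\frac{78997}{489071250} \approx 0.00016152$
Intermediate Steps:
$u{\left(K \right)} = 2 K \left(-171 + K\right)$
$Z = -489071250$ ($Z = \left(-35515 + 2 \left(-48\right) \left(-171 - 48\right)\right) \left(\left(-17881 + 23205\right) + 28426\right) = \left(-35515 + 2 \left(-48\right) \left(-219\right)\right) \left(5324 + 28426\right) = \left(-35515 + 21024\right) 33750 = \left(-14491\right) 33750 = -489071250$)
$- \frac{78997}{Z} = - \frac{78997}{-489071250} = \left(-78997\right) \left(- \frac{1}{489071250}\right) = \frac{78997}{489071250}$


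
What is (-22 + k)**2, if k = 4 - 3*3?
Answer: 729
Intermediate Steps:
k = -5 (k = 4 - 9 = -5)
(-22 + k)**2 = (-22 - 5)**2 = (-27)**2 = 729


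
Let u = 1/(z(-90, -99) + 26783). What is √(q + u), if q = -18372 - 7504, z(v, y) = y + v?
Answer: I*√18300563845742/26594 ≈ 160.86*I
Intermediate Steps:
z(v, y) = v + y
q = -25876
u = 1/26594 (u = 1/((-90 - 99) + 26783) = 1/(-189 + 26783) = 1/26594 ≈ 3.7602e-5)
√(q + u) = √(-25876 + 1/26594) = √(-688146343/26594) = I*√18300563845742/26594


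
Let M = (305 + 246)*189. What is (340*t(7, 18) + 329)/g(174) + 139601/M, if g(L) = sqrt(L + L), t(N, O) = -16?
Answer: 19943/14877 - 5111*sqrt(87)/174 ≈ -272.64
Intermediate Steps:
g(L) = sqrt(2)*sqrt(L) (g(L) = sqrt(2*L) = sqrt(2)*sqrt(L))
M = 104139 (M = 551*189 = 104139)
(340*t(7, 18) + 329)/g(174) + 139601/M = (340*(-16) + 329)/((sqrt(2)*sqrt(174))) + 139601/104139 = (-5440 + 329)/((2*sqrt(87))) + 139601*(1/104139) = -5111*sqrt(87)/174 + 19943/14877 = 19943/14877 - 5111*sqrt(87)/174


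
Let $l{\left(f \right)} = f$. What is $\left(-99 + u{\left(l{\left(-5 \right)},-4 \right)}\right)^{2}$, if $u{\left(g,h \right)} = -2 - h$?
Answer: $9409$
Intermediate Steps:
$\left(-99 + u{\left(l{\left(-5 \right)},-4 \right)}\right)^{2} = \left(-99 - -2\right)^{2} = \left(-99 + \left(-2 + 4\right)\right)^{2} = \left(-99 + 2\right)^{2} = \left(-97\right)^{2} = 9409$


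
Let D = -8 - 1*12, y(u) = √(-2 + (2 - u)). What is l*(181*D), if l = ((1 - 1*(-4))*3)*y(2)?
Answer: -54300*I*√2 ≈ -76792.0*I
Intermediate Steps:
y(u) = √(-u)
D = -20 (D = -8 - 12 = -20)
l = 15*I*√2 (l = ((1 - 1*(-4))*3)*√(-1*2) = ((1 + 4)*3)*√(-2) = (5*3)*(I*√2) = 15*(I*√2) = 15*I*√2 ≈ 21.213*I)
l*(181*D) = (15*I*√2)*(181*(-20)) = (15*I*√2)*(-3620) = -54300*I*√2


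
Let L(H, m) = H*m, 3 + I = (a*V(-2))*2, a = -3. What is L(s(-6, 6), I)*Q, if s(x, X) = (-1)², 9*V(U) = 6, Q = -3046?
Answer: 21322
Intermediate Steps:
V(U) = ⅔ (V(U) = (⅑)*6 = ⅔)
s(x, X) = 1
I = -7 (I = -3 - 3*⅔*2 = -3 - 2*2 = -3 - 4 = -7)
L(s(-6, 6), I)*Q = (1*(-7))*(-3046) = -7*(-3046) = 21322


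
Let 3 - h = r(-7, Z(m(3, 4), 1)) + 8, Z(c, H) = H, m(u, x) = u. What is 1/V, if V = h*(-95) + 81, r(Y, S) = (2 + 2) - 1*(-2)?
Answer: 1/1126 ≈ 0.00088810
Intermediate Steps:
r(Y, S) = 6 (r(Y, S) = 4 + 2 = 6)
h = -11 (h = 3 - (6 + 8) = 3 - 1*14 = 3 - 14 = -11)
V = 1126 (V = -11*(-95) + 81 = 1045 + 81 = 1126)
1/V = 1/1126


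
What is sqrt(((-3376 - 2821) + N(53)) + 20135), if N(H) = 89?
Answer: 13*sqrt(83) ≈ 118.44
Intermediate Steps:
sqrt(((-3376 - 2821) + N(53)) + 20135) = sqrt(((-3376 - 2821) + 89) + 20135) = sqrt((-6197 + 89) + 20135) = sqrt(-6108 + 20135) = sqrt(14027) = 13*sqrt(83)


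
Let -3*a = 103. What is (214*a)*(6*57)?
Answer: -2512788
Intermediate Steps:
a = -103/3 (a = -⅓*103 = -103/3 ≈ -34.333)
(214*a)*(6*57) = (214*(-103/3))*(6*57) = -22042/3*342 = -2512788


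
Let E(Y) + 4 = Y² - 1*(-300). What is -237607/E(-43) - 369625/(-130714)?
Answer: -30265715773/280381530 ≈ -107.94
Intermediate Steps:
E(Y) = 296 + Y² (E(Y) = -4 + (Y² - 1*(-300)) = -4 + (Y² + 300) = -4 + (300 + Y²) = 296 + Y²)
-237607/E(-43) - 369625/(-130714) = -237607/(296 + (-43)²) - 369625/(-130714) = -237607/(296 + 1849) - 369625*(-1/130714) = -237607/2145 + 369625/130714 = -30265715773/280381530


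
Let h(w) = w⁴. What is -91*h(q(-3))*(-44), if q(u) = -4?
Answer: 1025024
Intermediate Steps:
-91*h(q(-3))*(-44) = -91*(-4)⁴*(-44) = -91*256*(-44) = -23296*(-44) = 1025024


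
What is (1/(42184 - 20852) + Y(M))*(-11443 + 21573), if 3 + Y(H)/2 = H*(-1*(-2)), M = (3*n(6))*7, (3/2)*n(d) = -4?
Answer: -24850708335/10666 ≈ -2.3299e+6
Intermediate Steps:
n(d) = -8/3 (n(d) = (⅔)*(-4) = -8/3)
M = -56 (M = (3*(-8/3))*7 = -8*7 = -56)
Y(H) = -6 + 4*H (Y(H) = -6 + 2*(H*(-1*(-2))) = -6 + 2*(H*2) = -6 + 2*(2*H) = -6 + 4*H)
(1/(42184 - 20852) + Y(M))*(-11443 + 21573) = (1/(42184 - 20852) + (-6 + 4*(-56)))*(-11443 + 21573) = (1/21332 + (-6 - 224))*10130 = (1/21332 - 230)*10130 = -4906359/21332*10130 = -24850708335/10666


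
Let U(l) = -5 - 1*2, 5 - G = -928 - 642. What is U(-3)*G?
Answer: -11025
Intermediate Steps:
G = 1575 (G = 5 - (-928 - 642) = 5 - 1*(-1570) = 5 + 1570 = 1575)
U(l) = -7 (U(l) = -5 - 2 = -7)
U(-3)*G = -7*1575 = -11025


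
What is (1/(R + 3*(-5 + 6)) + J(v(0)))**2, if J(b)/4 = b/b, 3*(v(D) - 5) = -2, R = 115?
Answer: 223729/13924 ≈ 16.068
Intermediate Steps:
v(D) = 13/3 (v(D) = 5 + (1/3)*(-2) = 5 - 2/3 = 13/3)
J(b) = 4 (J(b) = 4*(b/b) = 4*1 = 4)
(1/(R + 3*(-5 + 6)) + J(v(0)))**2 = (1/(115 + 3*(-5 + 6)) + 4)**2 = (1/(115 + 3*1) + 4)**2 = (1/(115 + 3) + 4)**2 = (1/118 + 4)**2 = (473/118)**2 = 223729/13924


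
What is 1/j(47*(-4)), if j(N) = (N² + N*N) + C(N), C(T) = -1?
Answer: 1/70687 ≈ 1.4147e-5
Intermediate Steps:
j(N) = -1 + 2*N² (j(N) = (N² + N*N) - 1 = (N² + N²) - 1 = 2*N² - 1 = -1 + 2*N²)
1/j(47*(-4)) = 1/(-1 + 2*(47*(-4))²) = 1/(-1 + 2*(-188)²) = 1/(-1 + 2*35344) = 1/(-1 + 70688) = 1/70687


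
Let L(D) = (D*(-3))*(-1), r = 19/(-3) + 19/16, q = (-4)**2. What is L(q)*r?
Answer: -247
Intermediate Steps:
q = 16
r = -247/48 (r = 19*(-1/3) + 19*(1/16) = -19/3 + 19/16 = -247/48 ≈ -5.1458)
L(D) = 3*D (L(D) = -3*D*(-1) = 3*D)
L(q)*r = (3*16)*(-247/48) = 48*(-247/48) = -247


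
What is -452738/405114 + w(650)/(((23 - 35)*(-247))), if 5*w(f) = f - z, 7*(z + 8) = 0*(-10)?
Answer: -536917679/500315790 ≈ -1.0732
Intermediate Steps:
z = -8 (z = -8 + (0*(-10))/7 = -8 + (⅐)*0 = -8 + 0 = -8)
w(f) = 8/5 + f/5 (w(f) = (f - 1*(-8))/5 = (f + 8)/5 = (8 + f)/5 = 8/5 + f/5)
-452738/405114 + w(650)/(((23 - 35)*(-247))) = -452738/405114 + (8/5 + (⅕)*650)/(((23 - 35)*(-247))) = -452738*1/405114 + (8/5 + 130)/((-12*(-247))) = -226369/202557 + (658/5)/2964 = -226369/202557 + (658/5)*(1/2964) = -226369/202557 + 329/7410 = -536917679/500315790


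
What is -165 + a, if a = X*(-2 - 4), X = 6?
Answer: -201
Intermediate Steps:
a = -36 (a = 6*(-2 - 4) = 6*(-6) = -36)
-165 + a = -165 - 36 = -201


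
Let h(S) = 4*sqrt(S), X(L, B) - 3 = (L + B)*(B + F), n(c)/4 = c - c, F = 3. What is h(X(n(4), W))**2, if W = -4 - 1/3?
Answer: 1264/9 ≈ 140.44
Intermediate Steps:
W = -13/3 (W = -4 - 1*1/3 = -4 - 1/3 = -13/3 ≈ -4.3333)
n(c) = 0 (n(c) = 4*(c - c) = 4*0 = 0)
X(L, B) = 3 + (3 + B)*(B + L) (X(L, B) = 3 + (L + B)*(B + 3) = 3 + (B + L)*(3 + B) = 3 + (3 + B)*(B + L))
h(X(n(4), W))**2 = (4*sqrt(3 + (-13/3)**2 + 3*(-13/3) + 3*0 - 13/3*0))**2 = (4*sqrt(3 + 169/9 - 13 + 0 + 0))**2 = (4*sqrt(79/9))**2 = (4*(sqrt(79)/3))**2 = (4*sqrt(79)/3)**2 = 1264/9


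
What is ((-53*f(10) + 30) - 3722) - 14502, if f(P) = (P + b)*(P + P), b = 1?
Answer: -29854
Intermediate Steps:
f(P) = 2*P*(1 + P) (f(P) = (P + 1)*(P + P) = (1 + P)*(2*P) = 2*P*(1 + P))
((-53*f(10) + 30) - 3722) - 14502 = ((-106*10*(1 + 10) + 30) - 3722) - 14502 = ((-106*10*11 + 30) - 3722) - 14502 = ((-53*220 + 30) - 3722) - 14502 = ((-11660 + 30) - 3722) - 14502 = (-11630 - 3722) - 14502 = -15352 - 14502 = -29854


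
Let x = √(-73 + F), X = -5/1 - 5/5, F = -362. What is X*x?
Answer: -6*I*√435 ≈ -125.14*I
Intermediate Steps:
X = -6 (X = -5*1 - 5*⅕ = -5 - 1 = -6)
x = I*√435 (x = √(-73 - 362) = √(-435) = I*√435 ≈ 20.857*I)
X*x = -6*I*√435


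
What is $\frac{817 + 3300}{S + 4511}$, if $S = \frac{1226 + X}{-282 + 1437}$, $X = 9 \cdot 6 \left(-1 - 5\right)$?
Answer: $\frac{432285}{473737} \approx 0.9125$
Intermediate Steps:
$X = -324$ ($X = 54 \left(-1 - 5\right) = 54 \left(-6\right) = -324$)
$S = \frac{82}{105}$ ($S = \frac{1226 - 324}{-282 + 1437} = \frac{902}{1155} = 902 \cdot \frac{1}{1155} = \frac{82}{105} \approx 0.78095$)
$\frac{817 + 3300}{S + 4511} = \frac{817 + 3300}{\frac{82}{105} + 4511} = \frac{4117}{\frac{473737}{105}} = 4117 \cdot \frac{105}{473737} = \frac{432285}{473737}$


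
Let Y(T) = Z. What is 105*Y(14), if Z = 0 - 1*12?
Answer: -1260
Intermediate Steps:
Z = -12 (Z = 0 - 12 = -12)
Y(T) = -12
105*Y(14) = 105*(-12) = -1260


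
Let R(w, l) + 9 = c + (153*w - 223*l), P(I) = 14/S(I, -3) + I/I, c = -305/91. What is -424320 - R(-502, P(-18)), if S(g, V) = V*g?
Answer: -853121588/2457 ≈ -3.4722e+5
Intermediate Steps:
c = -305/91 (c = -305*1/91 = -305/91 ≈ -3.3516)
P(I) = 1 - 14/(3*I) (P(I) = 14/((-3*I)) + I/I = 14*(-1/(3*I)) + 1 = -14/(3*I) + 1 = 1 - 14/(3*I))
R(w, l) = -1124/91 - 223*l + 153*w (R(w, l) = -9 + (-305/91 + (153*w - 223*l)) = -9 + (-305/91 + (-223*l + 153*w)) = -9 + (-305/91 - 223*l + 153*w) = -1124/91 - 223*l + 153*w)
-424320 - R(-502, P(-18)) = -424320 - (-1124/91 - 223*(-14/3 - 18)/(-18) + 153*(-502)) = -424320 - (-1124/91 - (-223)*(-68)/(18*3) - 76806) = -424320 - (-1124/91 - 223*34/27 - 76806) = -424320 - (-1124/91 - 7582/27 - 76806) = -424320 - 1*(-189432652/2457) = -424320 + 189432652/2457 = -853121588/2457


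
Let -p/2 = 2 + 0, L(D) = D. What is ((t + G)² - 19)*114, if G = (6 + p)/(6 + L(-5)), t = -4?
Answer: -1710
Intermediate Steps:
p = -4 (p = -2*(2 + 0) = -2*2 = -4)
G = 2 (G = (6 - 4)/(6 - 5) = 2/1 = 2*1 = 2)
((t + G)² - 19)*114 = ((-4 + 2)² - 19)*114 = ((-2)² - 19)*114 = (4 - 19)*114 = -15*114 = -1710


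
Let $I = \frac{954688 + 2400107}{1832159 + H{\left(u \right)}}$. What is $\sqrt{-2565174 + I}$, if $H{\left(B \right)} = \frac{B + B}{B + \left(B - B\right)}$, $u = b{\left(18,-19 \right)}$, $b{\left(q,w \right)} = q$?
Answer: $\frac{i \sqrt{8610805669346609259}}{1832161} \approx 1601.6 i$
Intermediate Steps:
$u = 18$
$H{\left(B \right)} = 2$ ($H{\left(B \right)} = \frac{2 B}{B + 0} = \frac{2 B}{B} = 2$)
$I = \frac{3354795}{1832161}$ ($I = \frac{954688 + 2400107}{1832159 + 2} = \frac{3354795}{1832161} \approx 1.8311$)
$\sqrt{-2565174 + I} = \sqrt{-2565174 + \frac{3354795}{1832161}} = \sqrt{- \frac{4699808406219}{1832161}} = \frac{i \sqrt{8610805669346609259}}{1832161}$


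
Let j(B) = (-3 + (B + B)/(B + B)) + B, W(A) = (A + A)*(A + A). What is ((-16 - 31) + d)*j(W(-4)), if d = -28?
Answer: -4650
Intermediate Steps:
W(A) = 4*A**2 (W(A) = (2*A)*(2*A) = 4*A**2)
j(B) = -2 + B (j(B) = (-3 + (2*B)/((2*B))) + B = (-3 + (2*B)*(1/(2*B))) + B = (-3 + 1) + B = -2 + B)
((-16 - 31) + d)*j(W(-4)) = ((-16 - 31) - 28)*(-2 + 4*(-4)**2) = (-47 - 28)*(-2 + 4*16) = -75*(-2 + 64) = -75*62 = -4650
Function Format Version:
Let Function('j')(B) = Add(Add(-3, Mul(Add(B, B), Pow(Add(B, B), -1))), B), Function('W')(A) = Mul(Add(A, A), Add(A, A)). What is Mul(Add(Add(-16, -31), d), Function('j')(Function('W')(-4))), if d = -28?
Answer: -4650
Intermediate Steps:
Function('W')(A) = Mul(4, Pow(A, 2)) (Function('W')(A) = Mul(Mul(2, A), Mul(2, A)) = Mul(4, Pow(A, 2)))
Function('j')(B) = Add(-2, B) (Function('j')(B) = Add(Add(-3, Mul(Mul(2, B), Pow(Mul(2, B), -1))), B) = Add(Add(-3, Mul(Mul(2, B), Mul(Rational(1, 2), Pow(B, -1)))), B) = Add(Add(-3, 1), B) = Add(-2, B))
Mul(Add(Add(-16, -31), d), Function('j')(Function('W')(-4))) = Mul(Add(Add(-16, -31), -28), Add(-2, Mul(4, Pow(-4, 2)))) = Mul(Add(-47, -28), Add(-2, Mul(4, 16))) = Mul(-75, Add(-2, 64)) = Mul(-75, 62) = -4650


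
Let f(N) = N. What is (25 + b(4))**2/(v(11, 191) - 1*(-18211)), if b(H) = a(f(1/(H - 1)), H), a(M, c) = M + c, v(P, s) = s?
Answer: 3872/82809 ≈ 0.046758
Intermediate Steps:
b(H) = H + 1/(-1 + H) (b(H) = 1/(H - 1) + H = 1/(-1 + H) + H = H + 1/(-1 + H))
(25 + b(4))**2/(v(11, 191) - 1*(-18211)) = (25 + (1 + 4*(-1 + 4))/(-1 + 4))**2/(191 - 1*(-18211)) = (25 + (1 + 4*3)/3)**2/(191 + 18211) = (25 + (1 + 12)/3)**2/18402 = (25 + (1/3)*13)**2*(1/18402) = (25 + 13/3)**2*(1/18402) = (88/3)**2*(1/18402) = (7744/9)*(1/18402) = 3872/82809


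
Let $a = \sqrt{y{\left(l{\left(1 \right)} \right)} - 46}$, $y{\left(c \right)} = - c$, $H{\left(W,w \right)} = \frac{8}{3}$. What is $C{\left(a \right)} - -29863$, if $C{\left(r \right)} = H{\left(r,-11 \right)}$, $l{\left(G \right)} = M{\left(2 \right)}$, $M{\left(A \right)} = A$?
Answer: $\frac{89597}{3} \approx 29866.0$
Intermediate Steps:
$l{\left(G \right)} = 2$
$H{\left(W,w \right)} = \frac{8}{3}$ ($H{\left(W,w \right)} = 8 \cdot \frac{1}{3} = \frac{8}{3}$)
$a = 4 i \sqrt{3}$ ($a = \sqrt{\left(-1\right) 2 - 46} = \sqrt{-2 - 46} = \sqrt{-48} = 4 i \sqrt{3} \approx 6.9282 i$)
$C{\left(r \right)} = \frac{8}{3}$
$C{\left(a \right)} - -29863 = \frac{8}{3} - -29863 = \frac{8}{3} + 29863 = \frac{89597}{3}$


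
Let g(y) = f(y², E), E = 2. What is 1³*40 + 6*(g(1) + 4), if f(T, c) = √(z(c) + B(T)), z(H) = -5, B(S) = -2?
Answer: 64 + 6*I*√7 ≈ 64.0 + 15.875*I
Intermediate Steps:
f(T, c) = I*√7 (f(T, c) = √(-5 - 2) = √(-7) = I*√7)
g(y) = I*√7
1³*40 + 6*(g(1) + 4) = 1³*40 + 6*(I*√7 + 4) = 1*40 + 6*(4 + I*√7) = 40 + (24 + 6*I*√7) = 64 + 6*I*√7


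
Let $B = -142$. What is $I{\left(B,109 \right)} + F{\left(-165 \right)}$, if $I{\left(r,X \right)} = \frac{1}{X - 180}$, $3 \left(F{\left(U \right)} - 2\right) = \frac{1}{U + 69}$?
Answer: $\frac{40537}{20448} \approx 1.9824$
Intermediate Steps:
$F{\left(U \right)} = 2 + \frac{1}{3 \left(69 + U\right)}$ ($F{\left(U \right)} = 2 + \frac{1}{3 \left(U + 69\right)} = 2 + \frac{1}{3 \left(69 + U\right)}$)
$I{\left(r,X \right)} = \frac{1}{-180 + X}$
$I{\left(B,109 \right)} + F{\left(-165 \right)} = \frac{1}{-180 + 109} + \frac{415 + 6 \left(-165\right)}{3 \left(69 - 165\right)} = \frac{1}{-71} + \frac{415 - 990}{3 \left(-96\right)} = - \frac{1}{71} + \frac{1}{3} \left(- \frac{1}{96}\right) \left(-575\right) = - \frac{1}{71} + \frac{575}{288} = \frac{40537}{20448}$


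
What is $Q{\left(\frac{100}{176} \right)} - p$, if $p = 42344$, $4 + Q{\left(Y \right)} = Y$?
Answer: $- \frac{1863287}{44} \approx -42347.0$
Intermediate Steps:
$Q{\left(Y \right)} = -4 + Y$
$Q{\left(\frac{100}{176} \right)} - p = \left(-4 + \frac{100}{176}\right) - 42344 = \left(-4 + 100 \cdot \frac{1}{176}\right) - 42344 = \left(-4 + \frac{25}{44}\right) - 42344 = - \frac{151}{44} - 42344 = - \frac{1863287}{44}$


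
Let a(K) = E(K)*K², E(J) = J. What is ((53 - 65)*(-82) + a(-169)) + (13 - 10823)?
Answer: -4836635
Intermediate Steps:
a(K) = K³ (a(K) = K*K² = K³)
((53 - 65)*(-82) + a(-169)) + (13 - 10823) = ((53 - 65)*(-82) + (-169)³) + (13 - 10823) = (-12*(-82) - 4826809) - 10810 = (984 - 4826809) - 10810 = -4825825 - 10810 = -4836635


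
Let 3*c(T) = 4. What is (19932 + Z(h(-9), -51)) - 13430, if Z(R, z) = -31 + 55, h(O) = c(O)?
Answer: 6526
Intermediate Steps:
c(T) = 4/3 (c(T) = (1/3)*4 = 4/3)
h(O) = 4/3
Z(R, z) = 24
(19932 + Z(h(-9), -51)) - 13430 = (19932 + 24) - 13430 = 19956 - 13430 = 6526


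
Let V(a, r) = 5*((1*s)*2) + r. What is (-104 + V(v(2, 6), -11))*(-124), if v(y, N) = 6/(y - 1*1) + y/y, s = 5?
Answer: 8060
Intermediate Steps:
v(y, N) = 1 + 6/(-1 + y) (v(y, N) = 6/(y - 1) + 1 = 6/(-1 + y) + 1 = 1 + 6/(-1 + y))
V(a, r) = 50 + r (V(a, r) = 5*((1*5)*2) + r = 5*(5*2) + r = 5*10 + r = 50 + r)
(-104 + V(v(2, 6), -11))*(-124) = (-104 + (50 - 11))*(-124) = (-104 + 39)*(-124) = -65*(-124) = 8060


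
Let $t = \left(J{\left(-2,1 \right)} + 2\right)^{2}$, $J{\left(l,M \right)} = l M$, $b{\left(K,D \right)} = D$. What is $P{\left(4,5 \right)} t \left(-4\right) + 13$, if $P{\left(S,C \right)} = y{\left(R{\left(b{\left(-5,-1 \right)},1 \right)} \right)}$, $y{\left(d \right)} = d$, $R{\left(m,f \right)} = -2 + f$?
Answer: $13$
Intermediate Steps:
$J{\left(l,M \right)} = M l$
$P{\left(S,C \right)} = -1$ ($P{\left(S,C \right)} = -2 + 1 = -1$)
$t = 0$ ($t = \left(1 \left(-2\right) + 2\right)^{2} = \left(-2 + 2\right)^{2} = 0^{2} = 0$)
$P{\left(4,5 \right)} t \left(-4\right) + 13 = - 0 \left(-4\right) + 13 = \left(-1\right) 0 + 13 = 0 + 13 = 13$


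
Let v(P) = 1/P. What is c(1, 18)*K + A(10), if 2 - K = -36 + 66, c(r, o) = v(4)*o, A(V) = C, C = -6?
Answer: -132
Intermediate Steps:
v(P) = 1/P
A(V) = -6
c(r, o) = o/4
K = -28 (K = 2 - (-36 + 66) = 2 - 1*30 = 2 - 30 = -28)
c(1, 18)*K + A(10) = ((¼)*18)*(-28) - 6 = (9/2)*(-28) - 6 = -126 - 6 = -132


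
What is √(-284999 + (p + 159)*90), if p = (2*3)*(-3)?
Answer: I*√272309 ≈ 521.83*I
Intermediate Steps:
p = -18 (p = 6*(-3) = -18)
√(-284999 + (p + 159)*90) = √(-284999 + (-18 + 159)*90) = √(-284999 + 141*90) = √(-284999 + 12690) = √(-272309) = I*√272309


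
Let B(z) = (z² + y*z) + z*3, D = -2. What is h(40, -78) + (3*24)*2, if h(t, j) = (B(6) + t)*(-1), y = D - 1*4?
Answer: 86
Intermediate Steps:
y = -6 (y = -2 - 1*4 = -2 - 4 = -6)
B(z) = z² - 3*z (B(z) = (z² - 6*z) + z*3 = (z² - 6*z) + 3*z = z² - 3*z)
h(t, j) = -18 - t (h(t, j) = (6*(-3 + 6) + t)*(-1) = (6*3 + t)*(-1) = (18 + t)*(-1) = -18 - t)
h(40, -78) + (3*24)*2 = (-18 - 1*40) + (3*24)*2 = (-18 - 40) + 72*2 = -58 + 144 = 86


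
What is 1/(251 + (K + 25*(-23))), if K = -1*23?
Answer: -1/347 ≈ -0.0028818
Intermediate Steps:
K = -23
1/(251 + (K + 25*(-23))) = 1/(251 + (-23 + 25*(-23))) = 1/(251 + (-23 - 575)) = 1/(251 - 598) = 1/(-347) = -1/347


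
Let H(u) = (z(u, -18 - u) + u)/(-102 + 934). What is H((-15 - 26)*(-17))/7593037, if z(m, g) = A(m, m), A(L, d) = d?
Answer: 697/3158703392 ≈ 2.2066e-7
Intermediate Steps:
z(m, g) = m
H(u) = u/416 (H(u) = (u + u)/(-102 + 934) = (2*u)/832 = (2*u)*(1/832) = u/416)
H((-15 - 26)*(-17))/7593037 = (((-15 - 26)*(-17))/416)/7593037 = ((-41*(-17))/416)*(1/7593037) = ((1/416)*697)*(1/7593037) = (697/416)*(1/7593037) = 697/3158703392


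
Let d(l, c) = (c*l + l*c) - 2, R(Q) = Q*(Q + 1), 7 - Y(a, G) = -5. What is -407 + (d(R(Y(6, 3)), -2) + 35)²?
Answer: 348874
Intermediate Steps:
Y(a, G) = 12 (Y(a, G) = 7 - 1*(-5) = 7 + 5 = 12)
R(Q) = Q*(1 + Q)
d(l, c) = -2 + 2*c*l (d(l, c) = (c*l + c*l) - 2 = 2*c*l - 2 = -2 + 2*c*l)
-407 + (d(R(Y(6, 3)), -2) + 35)² = -407 + ((-2 + 2*(-2)*(12*(1 + 12))) + 35)² = -407 + ((-2 + 2*(-2)*(12*13)) + 35)² = -407 + ((-2 + 2*(-2)*156) + 35)² = -407 + ((-2 - 624) + 35)² = -407 + (-626 + 35)² = -407 + (-591)² = -407 + 349281 = 348874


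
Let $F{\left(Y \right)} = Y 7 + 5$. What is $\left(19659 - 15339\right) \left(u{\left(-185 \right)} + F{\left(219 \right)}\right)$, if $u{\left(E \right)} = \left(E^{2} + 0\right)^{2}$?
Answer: $5060241344160$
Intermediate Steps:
$u{\left(E \right)} = E^{4}$ ($u{\left(E \right)} = \left(E^{2}\right)^{2} = E^{4}$)
$F{\left(Y \right)} = 5 + 7 Y$ ($F{\left(Y \right)} = 7 Y + 5 = 5 + 7 Y$)
$\left(19659 - 15339\right) \left(u{\left(-185 \right)} + F{\left(219 \right)}\right) = \left(19659 - 15339\right) \left(\left(-185\right)^{4} + \left(5 + 7 \cdot 219\right)\right) = 4320 \left(1171350625 + \left(5 + 1533\right)\right) = 4320 \left(1171350625 + 1538\right) = 4320 \cdot 1171352163 = 5060241344160$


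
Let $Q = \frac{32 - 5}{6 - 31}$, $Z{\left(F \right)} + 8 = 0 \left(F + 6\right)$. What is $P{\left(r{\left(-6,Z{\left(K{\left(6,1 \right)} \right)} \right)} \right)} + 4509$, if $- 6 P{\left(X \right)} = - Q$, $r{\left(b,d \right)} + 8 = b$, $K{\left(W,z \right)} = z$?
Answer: $\frac{225441}{50} \approx 4508.8$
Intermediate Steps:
$Z{\left(F \right)} = -8$ ($Z{\left(F \right)} = -8 + 0 \left(F + 6\right) = -8 + 0 \left(6 + F\right) = -8 + 0 = -8$)
$r{\left(b,d \right)} = -8 + b$
$Q = - \frac{27}{25}$ ($Q = \frac{27}{-25} = 27 \left(- \frac{1}{25}\right) = - \frac{27}{25} \approx -1.08$)
$P{\left(X \right)} = - \frac{9}{50}$ ($P{\left(X \right)} = - \frac{\left(-1\right) \left(- \frac{27}{25}\right)}{6} = \left(- \frac{1}{6}\right) \frac{27}{25} = - \frac{9}{50}$)
$P{\left(r{\left(-6,Z{\left(K{\left(6,1 \right)} \right)} \right)} \right)} + 4509 = - \frac{9}{50} + 4509 = \frac{225441}{50}$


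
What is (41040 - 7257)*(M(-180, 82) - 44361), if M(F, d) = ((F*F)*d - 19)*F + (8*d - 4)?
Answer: -16157202475287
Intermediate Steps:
M(F, d) = -4 + 8*d + F*(-19 + d*F²) (M(F, d) = (F²*d - 19)*F + (-4 + 8*d) = (d*F² - 19)*F + (-4 + 8*d) = (-19 + d*F²)*F + (-4 + 8*d) = F*(-19 + d*F²) + (-4 + 8*d) = -4 + 8*d + F*(-19 + d*F²))
(41040 - 7257)*(M(-180, 82) - 44361) = (41040 - 7257)*((-4 - 19*(-180) + 8*82 + 82*(-180)³) - 44361) = 33783*((-4 + 3420 + 656 + 82*(-5832000)) - 44361) = 33783*((-4 + 3420 + 656 - 478224000) - 44361) = 33783*(-478219928 - 44361) = 33783*(-478264289) = -16157202475287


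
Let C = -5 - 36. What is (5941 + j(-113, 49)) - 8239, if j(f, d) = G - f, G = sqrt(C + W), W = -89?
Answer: -2185 + I*sqrt(130) ≈ -2185.0 + 11.402*I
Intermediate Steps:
C = -41
G = I*sqrt(130) (G = sqrt(-41 - 89) = sqrt(-130) = I*sqrt(130) ≈ 11.402*I)
j(f, d) = -f + I*sqrt(130) (j(f, d) = I*sqrt(130) - f = -f + I*sqrt(130))
(5941 + j(-113, 49)) - 8239 = (5941 + (-1*(-113) + I*sqrt(130))) - 8239 = (5941 + (113 + I*sqrt(130))) - 8239 = (6054 + I*sqrt(130)) - 8239 = -2185 + I*sqrt(130)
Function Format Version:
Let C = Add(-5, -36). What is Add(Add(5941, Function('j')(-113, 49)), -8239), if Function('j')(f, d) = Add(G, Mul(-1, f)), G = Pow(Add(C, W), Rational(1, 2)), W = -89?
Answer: Add(-2185, Mul(I, Pow(130, Rational(1, 2)))) ≈ Add(-2185.0, Mul(11.402, I))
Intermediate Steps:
C = -41
G = Mul(I, Pow(130, Rational(1, 2))) (G = Pow(Add(-41, -89), Rational(1, 2)) = Pow(-130, Rational(1, 2)) = Mul(I, Pow(130, Rational(1, 2))) ≈ Mul(11.402, I))
Function('j')(f, d) = Add(Mul(-1, f), Mul(I, Pow(130, Rational(1, 2)))) (Function('j')(f, d) = Add(Mul(I, Pow(130, Rational(1, 2))), Mul(-1, f)) = Add(Mul(-1, f), Mul(I, Pow(130, Rational(1, 2)))))
Add(Add(5941, Function('j')(-113, 49)), -8239) = Add(Add(5941, Add(Mul(-1, -113), Mul(I, Pow(130, Rational(1, 2))))), -8239) = Add(Add(5941, Add(113, Mul(I, Pow(130, Rational(1, 2))))), -8239) = Add(Add(6054, Mul(I, Pow(130, Rational(1, 2)))), -8239) = Add(-2185, Mul(I, Pow(130, Rational(1, 2))))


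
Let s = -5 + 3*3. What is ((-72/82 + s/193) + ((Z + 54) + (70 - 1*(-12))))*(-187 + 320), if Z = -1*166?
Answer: -32475142/7913 ≈ -4104.0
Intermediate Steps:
s = 4 (s = -5 + 9 = 4)
Z = -166
((-72/82 + s/193) + ((Z + 54) + (70 - 1*(-12))))*(-187 + 320) = ((-72/82 + 4/193) + ((-166 + 54) + (70 - 1*(-12))))*(-187 + 320) = ((-72*1/82 + 4*(1/193)) + (-112 + (70 + 12)))*133 = ((-36/41 + 4/193) + (-112 + 82))*133 = (-6784/7913 - 30)*133 = -244174/7913*133 = -32475142/7913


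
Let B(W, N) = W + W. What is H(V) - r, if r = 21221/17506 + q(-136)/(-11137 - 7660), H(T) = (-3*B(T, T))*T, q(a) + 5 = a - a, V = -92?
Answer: -16711396339755/329060282 ≈ -50785.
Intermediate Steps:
B(W, N) = 2*W
q(a) = -5 (q(a) = -5 + (a - a) = -5 + 0 = -5)
H(T) = -6*T² (H(T) = (-6*T)*T = -6*T²)
r = 398978667/329060282 (r = 21221/17506 - 5/(-11137 - 7660) = 21221*(1/17506) - 5/(-18797) = 21221/17506 - 5*(-1/18797) = 21221/17506 + 5/18797 = 398978667/329060282 ≈ 1.2125)
H(V) - r = -6*(-92)² - 1*398978667/329060282 = -6*8464 - 398978667/329060282 = -50784 - 398978667/329060282 = -16711396339755/329060282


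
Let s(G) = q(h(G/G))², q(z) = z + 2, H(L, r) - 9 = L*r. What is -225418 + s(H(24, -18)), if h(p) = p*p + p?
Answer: -225402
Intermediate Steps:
H(L, r) = 9 + L*r
h(p) = p + p² (h(p) = p² + p = p + p²)
q(z) = 2 + z
s(G) = 16 (s(G) = (2 + (G/G)*(1 + G/G))² = (2 + 1*(1 + 1))² = (2 + 1*2)² = (2 + 2)² = 4² = 16)
-225418 + s(H(24, -18)) = -225418 + 16 = -225402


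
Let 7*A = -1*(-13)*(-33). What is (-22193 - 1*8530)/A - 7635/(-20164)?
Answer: 131508043/262132 ≈ 501.69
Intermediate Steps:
A = -429/7 (A = (-1*(-13)*(-33))/7 = (13*(-33))/7 = (⅐)*(-429) = -429/7 ≈ -61.286)
(-22193 - 1*8530)/A - 7635/(-20164) = (-22193 - 1*8530)/(-429/7) - 7635/(-20164) = (-22193 - 8530)*(-7/429) - 7635*(-1/20164) = -30723*(-7/429) + 7635/20164 = 6517/13 + 7635/20164 = 131508043/262132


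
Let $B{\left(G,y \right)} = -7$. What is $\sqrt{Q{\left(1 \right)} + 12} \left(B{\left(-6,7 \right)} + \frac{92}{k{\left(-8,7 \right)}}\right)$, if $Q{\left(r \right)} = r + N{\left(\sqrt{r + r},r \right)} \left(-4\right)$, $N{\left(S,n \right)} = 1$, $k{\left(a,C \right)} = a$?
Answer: $- \frac{111}{2} \approx -55.5$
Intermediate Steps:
$Q{\left(r \right)} = -4 + r$ ($Q{\left(r \right)} = r + 1 \left(-4\right) = r - 4 = -4 + r$)
$\sqrt{Q{\left(1 \right)} + 12} \left(B{\left(-6,7 \right)} + \frac{92}{k{\left(-8,7 \right)}}\right) = \sqrt{\left(-4 + 1\right) + 12} \left(-7 + \frac{92}{-8}\right) = \sqrt{-3 + 12} \left(-7 + 92 \left(- \frac{1}{8}\right)\right) = \sqrt{9} \left(-7 - \frac{23}{2}\right) = 3 \left(- \frac{37}{2}\right) = - \frac{111}{2}$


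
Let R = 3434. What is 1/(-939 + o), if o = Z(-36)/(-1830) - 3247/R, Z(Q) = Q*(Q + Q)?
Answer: -61610/57997309 ≈ -0.0010623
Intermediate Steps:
Z(Q) = 2*Q**2 (Z(Q) = Q*(2*Q) = 2*Q**2)
o = -145519/61610 (o = (2*(-36)**2)/(-1830) - 3247/3434 = (2*1296)*(-1/1830) - 3247*1/3434 = 2592*(-1/1830) - 191/202 = -432/305 - 191/202 = -145519/61610 ≈ -2.3619)
1/(-939 + o) = 1/(-939 - 145519/61610) = 1/(-57997309/61610) = -61610/57997309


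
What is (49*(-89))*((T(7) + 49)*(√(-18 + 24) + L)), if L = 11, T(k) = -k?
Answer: -2014782 - 183162*√6 ≈ -2.4634e+6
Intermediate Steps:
(49*(-89))*((T(7) + 49)*(√(-18 + 24) + L)) = (49*(-89))*((-1*7 + 49)*(√(-18 + 24) + 11)) = -4361*(-7 + 49)*(√6 + 11) = -183162*(11 + √6) = -4361*(462 + 42*√6) = -2014782 - 183162*√6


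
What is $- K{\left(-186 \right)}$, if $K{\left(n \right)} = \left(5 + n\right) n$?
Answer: $-33666$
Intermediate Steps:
$K{\left(n \right)} = n \left(5 + n\right)$
$- K{\left(-186 \right)} = - \left(-186\right) \left(5 - 186\right) = - \left(-186\right) \left(-181\right) = \left(-1\right) 33666 = -33666$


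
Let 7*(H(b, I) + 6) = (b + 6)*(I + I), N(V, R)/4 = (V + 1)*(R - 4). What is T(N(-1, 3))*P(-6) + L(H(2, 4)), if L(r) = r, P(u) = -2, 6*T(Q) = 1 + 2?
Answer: 15/7 ≈ 2.1429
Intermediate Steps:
N(V, R) = 4*(1 + V)*(-4 + R) (N(V, R) = 4*((V + 1)*(R - 4)) = 4*((1 + V)*(-4 + R)) = 4*(1 + V)*(-4 + R))
T(Q) = ½ (T(Q) = (1 + 2)/6 = (⅙)*3 = ½)
H(b, I) = -6 + 2*I*(6 + b)/7 (H(b, I) = -6 + ((b + 6)*(I + I))/7 = -6 + ((6 + b)*(2*I))/7 = -6 + (2*I*(6 + b))/7 = -6 + 2*I*(6 + b)/7)
T(N(-1, 3))*P(-6) + L(H(2, 4)) = (½)*(-2) + (-6 + (12/7)*4 + (2/7)*4*2) = -1 + (-6 + 48/7 + 16/7) = -1 + 22/7 = 15/7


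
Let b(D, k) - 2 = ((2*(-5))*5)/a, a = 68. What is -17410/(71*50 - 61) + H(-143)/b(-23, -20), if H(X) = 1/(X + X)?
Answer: -107113403/21453861 ≈ -4.9927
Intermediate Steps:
H(X) = 1/(2*X)
b(D, k) = 43/34 (b(D, k) = 2 + ((2*(-5))*5)/68 = 2 - 10*5*(1/68) = 2 - 50*1/68 = 2 - 25/34 = 43/34)
-17410/(71*50 - 61) + H(-143)/b(-23, -20) = -17410/(71*50 - 61) + ((½)/(-143))/(43/34) = -17410/(3550 - 61) + ((½)*(-1/143))*(34/43) = -17410/3489 - 1/286*34/43 = -17410*1/3489 - 17/6149 = -17410/3489 - 17/6149 = -107113403/21453861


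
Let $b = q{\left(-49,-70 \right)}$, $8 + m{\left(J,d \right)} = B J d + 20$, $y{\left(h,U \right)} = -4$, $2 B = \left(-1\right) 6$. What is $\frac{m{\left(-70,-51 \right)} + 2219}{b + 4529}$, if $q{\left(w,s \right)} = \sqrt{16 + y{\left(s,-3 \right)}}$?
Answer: $- \frac{38401391}{20511829} + \frac{16958 \sqrt{3}}{20511829} \approx -1.8707$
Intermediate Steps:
$B = -3$ ($B = \frac{\left(-1\right) 6}{2} = \frac{1}{2} \left(-6\right) = -3$)
$m{\left(J,d \right)} = 12 - 3 J d$ ($m{\left(J,d \right)} = -8 + \left(- 3 J d + 20\right) = -8 - \left(-20 + 3 J d\right) = 12 - 3 J d$)
$q{\left(w,s \right)} = 2 \sqrt{3}$ ($q{\left(w,s \right)} = \sqrt{16 - 4} = \sqrt{12} = 2 \sqrt{3}$)
$b = 2 \sqrt{3} \approx 3.4641$
$\frac{m{\left(-70,-51 \right)} + 2219}{b + 4529} = \frac{\left(12 - \left(-210\right) \left(-51\right)\right) + 2219}{2 \sqrt{3} + 4529} = \frac{\left(12 - 10710\right) + 2219}{4529 + 2 \sqrt{3}} = \frac{-10698 + 2219}{4529 + 2 \sqrt{3}} = - \frac{8479}{4529 + 2 \sqrt{3}}$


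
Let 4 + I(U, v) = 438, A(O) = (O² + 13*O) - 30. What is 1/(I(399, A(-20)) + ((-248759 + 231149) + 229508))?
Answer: 1/212332 ≈ 4.7096e-6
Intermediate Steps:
A(O) = -30 + O² + 13*O
I(U, v) = 434 (I(U, v) = -4 + 438 = 434)
1/(I(399, A(-20)) + ((-248759 + 231149) + 229508)) = 1/(434 + ((-248759 + 231149) + 229508)) = 1/(434 + (-17610 + 229508)) = 1/(434 + 211898) = 1/212332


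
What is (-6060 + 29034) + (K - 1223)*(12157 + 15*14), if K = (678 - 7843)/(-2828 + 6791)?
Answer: -59937308476/3963 ≈ -1.5124e+7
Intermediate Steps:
K = -7165/3963 ≈ -1.8080
(-6060 + 29034) + (K - 1223)*(12157 + 15*14) = (-6060 + 29034) + (-7165/3963 - 1223)*(12157 + 15*14) = 22974 - 4853914*(12157 + 210)/3963 = 22974 - 4853914/3963*12367 = 22974 - 60028354438/3963 = -59937308476/3963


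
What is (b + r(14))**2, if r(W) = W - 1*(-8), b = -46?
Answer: 576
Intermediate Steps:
r(W) = 8 + W (r(W) = W + 8 = 8 + W)
(b + r(14))**2 = (-46 + (8 + 14))**2 = (-46 + 22)**2 = (-24)**2 = 576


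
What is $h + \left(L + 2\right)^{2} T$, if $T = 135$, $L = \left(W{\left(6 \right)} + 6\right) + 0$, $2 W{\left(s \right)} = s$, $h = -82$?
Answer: $16253$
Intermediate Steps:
$W{\left(s \right)} = \frac{s}{2}$
$L = 9$ ($L = \left(\frac{1}{2} \cdot 6 + 6\right) + 0 = \left(3 + 6\right) + 0 = 9 + 0 = 9$)
$h + \left(L + 2\right)^{2} T = -82 + \left(9 + 2\right)^{2} \cdot 135 = -82 + 11^{2} \cdot 135 = -82 + 121 \cdot 135 = -82 + 16335 = 16253$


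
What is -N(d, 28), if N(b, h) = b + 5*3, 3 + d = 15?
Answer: -27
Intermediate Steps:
d = 12 (d = -3 + 15 = 12)
N(b, h) = 15 + b (N(b, h) = b + 15 = 15 + b)
-N(d, 28) = -(15 + 12) = -1*27 = -27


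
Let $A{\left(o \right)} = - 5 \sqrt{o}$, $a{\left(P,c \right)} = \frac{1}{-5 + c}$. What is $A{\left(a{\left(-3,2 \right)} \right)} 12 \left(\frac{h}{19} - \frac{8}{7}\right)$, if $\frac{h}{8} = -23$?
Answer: $\frac{28800 i \sqrt{3}}{133} \approx 375.06 i$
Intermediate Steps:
$h = -184$ ($h = 8 \left(-23\right) = -184$)
$A{\left(a{\left(-3,2 \right)} \right)} 12 \left(\frac{h}{19} - \frac{8}{7}\right) = - 5 \sqrt{\frac{1}{-5 + 2}} \cdot 12 \left(- \frac{184}{19} - \frac{8}{7}\right) = - 5 \sqrt{\frac{1}{-3}} \cdot 12 \left(\left(-184\right) \frac{1}{19} - \frac{8}{7}\right) = - 5 \sqrt{- \frac{1}{3}} \cdot 12 \left(- \frac{184}{19} - \frac{8}{7}\right) = - 5 \frac{i \sqrt{3}}{3} \cdot 12 \left(- \frac{1440}{133}\right) = - \frac{5 i \sqrt{3}}{3} \cdot 12 \left(- \frac{1440}{133}\right) = - 20 i \sqrt{3} \left(- \frac{1440}{133}\right) = \frac{28800 i \sqrt{3}}{133}$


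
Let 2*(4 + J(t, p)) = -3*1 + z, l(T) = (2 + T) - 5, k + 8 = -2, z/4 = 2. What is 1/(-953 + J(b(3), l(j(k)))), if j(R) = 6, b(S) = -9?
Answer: -2/1909 ≈ -0.0010477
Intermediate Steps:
z = 8 (z = 4*2 = 8)
k = -10 (k = -8 - 2 = -10)
l(T) = -3 + T
J(t, p) = -3/2 (J(t, p) = -4 + (-3*1 + 8)/2 = -4 + (-3 + 8)/2 = -4 + (1/2)*5 = -4 + 5/2 = -3/2)
1/(-953 + J(b(3), l(j(k)))) = 1/(-953 - 3/2) = 1/(-1909/2) = -2/1909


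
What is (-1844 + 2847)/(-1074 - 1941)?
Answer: -1003/3015 ≈ -0.33267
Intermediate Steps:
(-1844 + 2847)/(-1074 - 1941) = 1003/(-3015) = 1003*(-1/3015) = -1003/3015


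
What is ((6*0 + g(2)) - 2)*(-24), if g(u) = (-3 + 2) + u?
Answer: 24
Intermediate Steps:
g(u) = -1 + u
((6*0 + g(2)) - 2)*(-24) = ((6*0 + (-1 + 2)) - 2)*(-24) = ((0 + 1) - 2)*(-24) = (1 - 2)*(-24) = -1*(-24) = 24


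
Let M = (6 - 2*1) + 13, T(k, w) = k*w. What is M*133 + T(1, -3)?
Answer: 2258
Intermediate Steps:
M = 17 (M = (6 - 2) + 13 = 4 + 13 = 17)
M*133 + T(1, -3) = 17*133 + 1*(-3) = 2261 - 3 = 2258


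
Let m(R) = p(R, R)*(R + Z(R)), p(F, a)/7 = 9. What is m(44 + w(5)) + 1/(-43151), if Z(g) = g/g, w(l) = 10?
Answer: 149518214/43151 ≈ 3465.0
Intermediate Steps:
p(F, a) = 63 (p(F, a) = 7*9 = 63)
Z(g) = 1
m(R) = 63 + 63*R (m(R) = 63*(R + 1) = 63*(1 + R) = 63 + 63*R)
m(44 + w(5)) + 1/(-43151) = (63 + 63*(44 + 10)) + 1/(-43151) = (63 + 63*54) - 1/43151 = (63 + 3402) - 1/43151 = 3465 - 1/43151 = 149518214/43151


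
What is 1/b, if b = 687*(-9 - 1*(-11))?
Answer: 1/1374 ≈ 0.00072780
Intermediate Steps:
b = 1374 (b = 687*(-9 + 11) = 687*2 = 1374)
1/b = 1/1374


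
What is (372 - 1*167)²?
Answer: 42025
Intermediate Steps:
(372 - 1*167)² = (372 - 167)² = 205² = 42025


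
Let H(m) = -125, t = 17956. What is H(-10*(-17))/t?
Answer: -125/17956 ≈ -0.0069615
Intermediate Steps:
H(-10*(-17))/t = -125/17956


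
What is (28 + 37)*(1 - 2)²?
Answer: 65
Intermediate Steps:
(28 + 37)*(1 - 2)² = 65*(-1)² = 65*1 = 65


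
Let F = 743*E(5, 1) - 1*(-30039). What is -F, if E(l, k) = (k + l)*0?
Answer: -30039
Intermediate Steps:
E(l, k) = 0
F = 30039 (F = 743*0 - 1*(-30039) = 0 + 30039 = 30039)
-F = -1*30039 = -30039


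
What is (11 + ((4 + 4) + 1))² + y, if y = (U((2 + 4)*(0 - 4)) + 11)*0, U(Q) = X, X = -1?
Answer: 400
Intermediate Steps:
U(Q) = -1
y = 0 (y = (-1 + 11)*0 = 10*0 = 0)
(11 + ((4 + 4) + 1))² + y = (11 + ((4 + 4) + 1))² + 0 = (11 + (8 + 1))² + 0 = (11 + 9)² + 0 = 20² + 0 = 400 + 0 = 400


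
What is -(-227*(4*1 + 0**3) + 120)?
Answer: 788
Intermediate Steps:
-(-227*(4*1 + 0**3) + 120) = -(-227*(4 + 0) + 120) = -(-227*4 + 120) = -(-908 + 120) = -1*(-788) = 788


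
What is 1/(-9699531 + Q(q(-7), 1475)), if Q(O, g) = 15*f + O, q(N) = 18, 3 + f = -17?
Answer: -1/9699813 ≈ -1.0309e-7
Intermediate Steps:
f = -20 (f = -3 - 17 = -20)
Q(O, g) = -300 + O (Q(O, g) = 15*(-20) + O = -300 + O)
1/(-9699531 + Q(q(-7), 1475)) = 1/(-9699531 + (-300 + 18)) = 1/(-9699531 - 282) = 1/(-9699813) = -1/9699813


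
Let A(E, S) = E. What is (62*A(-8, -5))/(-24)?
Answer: 62/3 ≈ 20.667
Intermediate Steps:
(62*A(-8, -5))/(-24) = (62*(-8))/(-24) = -496*(-1/24) = 62/3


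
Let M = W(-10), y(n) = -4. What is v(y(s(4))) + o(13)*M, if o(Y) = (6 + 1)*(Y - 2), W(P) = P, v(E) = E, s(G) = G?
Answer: -774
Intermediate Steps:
o(Y) = -14 + 7*Y (o(Y) = 7*(-2 + Y) = -14 + 7*Y)
M = -10
v(y(s(4))) + o(13)*M = -4 + (-14 + 7*13)*(-10) = -4 + (-14 + 91)*(-10) = -4 + 77*(-10) = -4 - 770 = -774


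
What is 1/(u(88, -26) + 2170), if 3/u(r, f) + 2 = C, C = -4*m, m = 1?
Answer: 2/4339 ≈ 0.00046094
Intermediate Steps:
C = -4 (C = -4*1 = -4)
u(r, f) = -½ (u(r, f) = 3/(-2 - 4) = 3/(-6) = 3*(-⅙) = -½)
1/(u(88, -26) + 2170) = 1/(-½ + 2170) = 1/(4339/2) = 2/4339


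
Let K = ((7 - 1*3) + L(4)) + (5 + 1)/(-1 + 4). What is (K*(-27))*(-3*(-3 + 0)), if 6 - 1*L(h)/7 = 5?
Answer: -3159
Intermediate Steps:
L(h) = 7 (L(h) = 42 - 7*5 = 42 - 35 = 7)
K = 13 (K = ((7 - 1*3) + 7) + (5 + 1)/(-1 + 4) = ((7 - 3) + 7) + 6/3 = (4 + 7) + 6*(⅓) = 11 + 2 = 13)
(K*(-27))*(-3*(-3 + 0)) = (13*(-27))*(-3*(-3 + 0)) = -(-1053)*(-3) = -351*9 = -3159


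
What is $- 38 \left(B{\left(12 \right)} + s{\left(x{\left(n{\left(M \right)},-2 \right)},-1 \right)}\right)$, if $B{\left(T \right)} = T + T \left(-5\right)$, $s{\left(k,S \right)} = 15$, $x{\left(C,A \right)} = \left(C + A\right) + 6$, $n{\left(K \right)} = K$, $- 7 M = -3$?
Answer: $1254$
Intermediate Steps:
$M = \frac{3}{7}$ ($M = \left(- \frac{1}{7}\right) \left(-3\right) = \frac{3}{7} \approx 0.42857$)
$x{\left(C,A \right)} = 6 + A + C$ ($x{\left(C,A \right)} = \left(A + C\right) + 6 = 6 + A + C$)
$B{\left(T \right)} = - 4 T$ ($B{\left(T \right)} = T - 5 T = - 4 T$)
$- 38 \left(B{\left(12 \right)} + s{\left(x{\left(n{\left(M \right)},-2 \right)},-1 \right)}\right) = - 38 \left(\left(-4\right) 12 + 15\right) = - 38 \left(-48 + 15\right) = \left(-38\right) \left(-33\right) = 1254$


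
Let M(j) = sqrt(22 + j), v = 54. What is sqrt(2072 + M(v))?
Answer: sqrt(2072 + 2*sqrt(19)) ≈ 45.615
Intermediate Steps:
sqrt(2072 + M(v)) = sqrt(2072 + sqrt(22 + 54)) = sqrt(2072 + sqrt(76)) = sqrt(2072 + 2*sqrt(19))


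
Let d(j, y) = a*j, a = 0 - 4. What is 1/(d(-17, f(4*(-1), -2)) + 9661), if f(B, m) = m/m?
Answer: 1/9729 ≈ 0.00010279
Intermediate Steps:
f(B, m) = 1
a = -4
d(j, y) = -4*j
1/(d(-17, f(4*(-1), -2)) + 9661) = 1/(-4*(-17) + 9661) = 1/(68 + 9661) = 1/9729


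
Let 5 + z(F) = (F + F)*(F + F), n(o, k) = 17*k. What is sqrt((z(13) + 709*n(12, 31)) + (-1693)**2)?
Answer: sqrt(3240563) ≈ 1800.2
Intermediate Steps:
z(F) = -5 + 4*F**2 (z(F) = -5 + (F + F)*(F + F) = -5 + (2*F)*(2*F) = -5 + 4*F**2)
sqrt((z(13) + 709*n(12, 31)) + (-1693)**2) = sqrt(((-5 + 4*13**2) + 709*(17*31)) + (-1693)**2) = sqrt(((-5 + 4*169) + 709*527) + 2866249) = sqrt(((-5 + 676) + 373643) + 2866249) = sqrt((671 + 373643) + 2866249) = sqrt(374314 + 2866249) = sqrt(3240563)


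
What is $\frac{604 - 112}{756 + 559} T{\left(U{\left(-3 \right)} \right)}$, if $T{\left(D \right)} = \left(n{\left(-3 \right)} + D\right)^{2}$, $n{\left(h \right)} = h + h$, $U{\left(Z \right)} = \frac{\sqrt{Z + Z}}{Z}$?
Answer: $\frac{17384}{1315} + \frac{1968 i \sqrt{6}}{1315} \approx 13.22 + 3.6659 i$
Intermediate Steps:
$U{\left(Z \right)} = \frac{\sqrt{2}}{\sqrt{Z}}$ ($U{\left(Z \right)} = \frac{\sqrt{2 Z}}{Z} = \frac{\sqrt{2} \sqrt{Z}}{Z} = \frac{\sqrt{2}}{\sqrt{Z}}$)
$n{\left(h \right)} = 2 h$
$T{\left(D \right)} = \left(-6 + D\right)^{2}$ ($T{\left(D \right)} = \left(2 \left(-3\right) + D\right)^{2} = \left(-6 + D\right)^{2}$)
$\frac{604 - 112}{756 + 559} T{\left(U{\left(-3 \right)} \right)} = \frac{604 - 112}{756 + 559} \left(-6 + \frac{\sqrt{2}}{i \sqrt{3}}\right)^{2} = \frac{492}{1315} \left(-6 + \sqrt{2} \left(- \frac{i \sqrt{3}}{3}\right)\right)^{2} = 492 \cdot \frac{1}{1315} \left(-6 - \frac{i \sqrt{6}}{3}\right)^{2} = \frac{492 \left(-6 - \frac{i \sqrt{6}}{3}\right)^{2}}{1315}$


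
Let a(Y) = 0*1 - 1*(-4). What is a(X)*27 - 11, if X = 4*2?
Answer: 97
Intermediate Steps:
X = 8
a(Y) = 4 (a(Y) = 0 + 4 = 4)
a(X)*27 - 11 = 4*27 - 11 = 108 - 11 = 97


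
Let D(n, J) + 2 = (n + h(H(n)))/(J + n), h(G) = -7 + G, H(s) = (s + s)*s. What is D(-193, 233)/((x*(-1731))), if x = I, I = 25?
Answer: -37109/865500 ≈ -0.042876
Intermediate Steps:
H(s) = 2*s² (H(s) = (2*s)*s = 2*s²)
D(n, J) = -2 + (-7 + n + 2*n²)/(J + n) (D(n, J) = -2 + (n + (-7 + 2*n²))/(J + n) = -2 + (-7 + n + 2*n²)/(J + n))
x = 25
D(-193, 233)/((x*(-1731))) = ((-7 - 1*(-193) - 2*233 + 2*(-193)²)/(233 - 193))/((25*(-1731))) = ((-7 + 193 - 466 + 2*37249)/40)/(-43275) = ((-7 + 193 - 466 + 74498)/40)*(-1/43275) = ((1/40)*74218)*(-1/43275) = (37109/20)*(-1/43275) = -37109/865500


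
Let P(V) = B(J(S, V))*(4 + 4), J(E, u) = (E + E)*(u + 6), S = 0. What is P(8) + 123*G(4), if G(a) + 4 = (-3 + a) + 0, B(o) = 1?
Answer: -361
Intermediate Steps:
J(E, u) = 2*E*(6 + u) (J(E, u) = (2*E)*(6 + u) = 2*E*(6 + u))
G(a) = -7 + a (G(a) = -4 + ((-3 + a) + 0) = -4 + (-3 + a) = -7 + a)
P(V) = 8 (P(V) = 1*(4 + 4) = 1*8 = 8)
P(8) + 123*G(4) = 8 + 123*(-7 + 4) = 8 + 123*(-3) = 8 - 369 = -361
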